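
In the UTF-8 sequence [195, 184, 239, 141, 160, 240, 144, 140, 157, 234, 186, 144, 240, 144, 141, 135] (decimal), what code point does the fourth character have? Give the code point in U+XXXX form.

U+AE90

Offset 0: leading byte 0xC3 = 11000011 → 2-byte char #1 = C3 B8.
Offset 2: leading byte 0xEF = 11101111 → 3-byte char #2 = EF 8D A0.
Offset 5: leading byte 0xF0 = 11110000 → 4-byte char #3 = F0 90 8C 9D.
Offset 9: leading byte 0xEA = 11101010 → 3-byte char #4 = EA BA 90.
Leading byte 0xEA = 11101010 matches 1110xxxx → 3-byte sequence.
Byte 1: 0xEA = 11101010, payload 1010 (4 bits).
Byte 2: 0xBA = 10111010 (10xxxxxx ✓), payload 111010.
Byte 3: 0x90 = 10010000 (10xxxxxx ✓), payload 010000.
Concatenate: 1010111010010000 = 0xAE90 (16 bits → U+AE90).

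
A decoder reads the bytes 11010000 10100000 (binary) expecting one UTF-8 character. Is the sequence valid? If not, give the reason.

Leading byte 0xD0 = 11010000 → 2-byte form.
Continuation bytes 0xA0=10100000 all match 10xxxxxx.
Decoded value 0x420 is ≥ 0x80 (shortest form) and not a surrogate.

valid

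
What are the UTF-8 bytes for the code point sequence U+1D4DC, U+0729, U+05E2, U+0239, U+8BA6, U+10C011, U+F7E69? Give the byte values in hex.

U+1D4DC: 4-byte form → F0 9D 93 9C.
U+0729: 2-byte form → DC A9.
U+05E2: 2-byte form → D7 A2.
U+0239: 2-byte form → C8 B9.
U+8BA6: 3-byte form → E8 AE A6.
U+10C011: 4-byte form → F4 8C 80 91.
U+F7E69: 4-byte form → F3 B7 B9 A9.
Concatenated (21 bytes): F0 9D 93 9C DC A9 D7 A2 C8 B9 E8 AE A6 F4 8C 80 91 F3 B7 B9 A9.

F0 9D 93 9C DC A9 D7 A2 C8 B9 E8 AE A6 F4 8C 80 91 F3 B7 B9 A9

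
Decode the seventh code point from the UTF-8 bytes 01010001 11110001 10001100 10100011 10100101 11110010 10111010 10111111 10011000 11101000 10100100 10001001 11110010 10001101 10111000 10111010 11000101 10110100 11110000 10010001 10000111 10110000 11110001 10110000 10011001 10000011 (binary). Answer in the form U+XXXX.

Offset 0: leading byte 0x51 = 01010001 → 1-byte char #1 = 51.
Offset 1: leading byte 0xF1 = 11110001 → 4-byte char #2 = F1 8C A3 A5.
Offset 5: leading byte 0xF2 = 11110010 → 4-byte char #3 = F2 BA BF 98.
Offset 9: leading byte 0xE8 = 11101000 → 3-byte char #4 = E8 A4 89.
Offset 12: leading byte 0xF2 = 11110010 → 4-byte char #5 = F2 8D B8 BA.
Offset 16: leading byte 0xC5 = 11000101 → 2-byte char #6 = C5 B4.
Offset 18: leading byte 0xF0 = 11110000 → 4-byte char #7 = F0 91 87 B0.
Leading byte 0xF0 = 11110000 matches 11110xxx → 4-byte sequence.
Byte 1: 0xF0 = 11110000, payload 000 (3 bits).
Byte 2: 0x91 = 10010001 (10xxxxxx ✓), payload 010001.
Byte 3: 0x87 = 10000111 (10xxxxxx ✓), payload 000111.
Byte 4: 0xB0 = 10110000 (10xxxxxx ✓), payload 110000.
Concatenate: 000010001000111110000 = 0x111F0 (21 bits → U+111F0).

U+111F0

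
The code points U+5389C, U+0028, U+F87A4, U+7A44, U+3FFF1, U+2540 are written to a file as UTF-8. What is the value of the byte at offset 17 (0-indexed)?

0x95

U+5389C → 4-byte form F1 93 A2 9C at offsets 0–3.
U+0028 → 1-byte form 28 at offsets 4–4.
U+F87A4 → 4-byte form F3 B8 9E A4 at offsets 5–8.
U+7A44 → 3-byte form E7 A9 84 at offsets 9–11.
U+3FFF1 → 4-byte form F0 BF BF B1 at offsets 12–15.
U+2540 → 3-byte form E2 95 80 at offsets 16–18.
Offset 17 falls in char 6's range; it's byte 2 of E2 95 80 = 0x95.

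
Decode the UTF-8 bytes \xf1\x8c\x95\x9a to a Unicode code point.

Leading byte 0xF1 = 11110001 matches 11110xxx → 4-byte sequence.
Byte 1: 0xF1 = 11110001, payload 001 (3 bits).
Byte 2: 0x8C = 10001100 (10xxxxxx ✓), payload 001100.
Byte 3: 0x95 = 10010101 (10xxxxxx ✓), payload 010101.
Byte 4: 0x9A = 10011010 (10xxxxxx ✓), payload 011010.
Concatenate: 001001100010101011010 = 0x4C55A (21 bits → U+4C55A).

U+4C55A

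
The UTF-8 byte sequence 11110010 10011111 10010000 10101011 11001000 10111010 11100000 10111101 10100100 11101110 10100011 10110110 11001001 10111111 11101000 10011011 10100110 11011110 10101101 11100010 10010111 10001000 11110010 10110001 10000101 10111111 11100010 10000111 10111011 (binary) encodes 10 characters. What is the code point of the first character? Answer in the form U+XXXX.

Offset 0: leading byte 0xF2 = 11110010 → 4-byte char #1 = F2 9F 90 AB.
Leading byte 0xF2 = 11110010 matches 11110xxx → 4-byte sequence.
Byte 1: 0xF2 = 11110010, payload 010 (3 bits).
Byte 2: 0x9F = 10011111 (10xxxxxx ✓), payload 011111.
Byte 3: 0x90 = 10010000 (10xxxxxx ✓), payload 010000.
Byte 4: 0xAB = 10101011 (10xxxxxx ✓), payload 101011.
Concatenate: 010011111010000101011 = 0x9F42B (21 bits → U+9F42B).

U+9F42B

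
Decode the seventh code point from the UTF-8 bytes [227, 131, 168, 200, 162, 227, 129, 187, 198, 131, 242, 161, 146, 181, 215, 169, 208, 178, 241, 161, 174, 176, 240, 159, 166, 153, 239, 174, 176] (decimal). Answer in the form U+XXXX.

Offset 0: leading byte 0xE3 = 11100011 → 3-byte char #1 = E3 83 A8.
Offset 3: leading byte 0xC8 = 11001000 → 2-byte char #2 = C8 A2.
Offset 5: leading byte 0xE3 = 11100011 → 3-byte char #3 = E3 81 BB.
Offset 8: leading byte 0xC6 = 11000110 → 2-byte char #4 = C6 83.
Offset 10: leading byte 0xF2 = 11110010 → 4-byte char #5 = F2 A1 92 B5.
Offset 14: leading byte 0xD7 = 11010111 → 2-byte char #6 = D7 A9.
Offset 16: leading byte 0xD0 = 11010000 → 2-byte char #7 = D0 B2.
Leading byte 0xD0 = 11010000 matches 110xxxxx → 2-byte sequence.
Byte 1: 0xD0 = 11010000, payload 10000 (5 bits).
Byte 2: 0xB2 = 10110010 (10xxxxxx ✓), payload 110010.
Concatenate: 10000110010 = 0x432 (11 bits → U+0432).

U+0432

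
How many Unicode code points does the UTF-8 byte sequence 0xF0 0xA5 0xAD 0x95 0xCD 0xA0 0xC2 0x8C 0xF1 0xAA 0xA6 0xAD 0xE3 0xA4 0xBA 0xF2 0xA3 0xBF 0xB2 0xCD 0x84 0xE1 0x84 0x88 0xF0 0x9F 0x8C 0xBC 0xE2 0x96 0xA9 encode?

Byte at offset 0: 0xF0 = 11110000 → 4-byte char (#1). Advance 4.
Byte at offset 4: 0xCD = 11001101 → 2-byte char (#2). Advance 2.
Byte at offset 6: 0xC2 = 11000010 → 2-byte char (#3). Advance 2.
Byte at offset 8: 0xF1 = 11110001 → 4-byte char (#4). Advance 4.
Byte at offset 12: 0xE3 = 11100011 → 3-byte char (#5). Advance 3.
Byte at offset 15: 0xF2 = 11110010 → 4-byte char (#6). Advance 4.
Byte at offset 19: 0xCD = 11001101 → 2-byte char (#7). Advance 2.
Byte at offset 21: 0xE1 = 11100001 → 3-byte char (#8). Advance 3.
Byte at offset 24: 0xF0 = 11110000 → 4-byte char (#9). Advance 4.
Byte at offset 28: 0xE2 = 11100010 → 3-byte char (#10). Advance 3.
Reached end at offset 31 after 10 code points.

10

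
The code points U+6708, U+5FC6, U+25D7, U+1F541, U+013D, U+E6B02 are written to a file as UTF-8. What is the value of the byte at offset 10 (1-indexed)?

0xF0

1-indexed offset 10 is 0-indexed offset 9.
U+6708 → 3-byte form E6 9C 88 at offsets 0–2.
U+5FC6 → 3-byte form E5 BF 86 at offsets 3–5.
U+25D7 → 3-byte form E2 97 97 at offsets 6–8.
U+1F541 → 4-byte form F0 9F 95 81 at offsets 9–12.
Offset 9 falls in char 4's range; it's byte 1 of F0 9F 95 81 = 0xF0.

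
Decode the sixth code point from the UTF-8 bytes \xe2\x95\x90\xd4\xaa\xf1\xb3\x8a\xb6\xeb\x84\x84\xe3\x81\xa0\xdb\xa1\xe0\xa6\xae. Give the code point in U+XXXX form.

U+06E1

Offset 0: leading byte 0xE2 = 11100010 → 3-byte char #1 = E2 95 90.
Offset 3: leading byte 0xD4 = 11010100 → 2-byte char #2 = D4 AA.
Offset 5: leading byte 0xF1 = 11110001 → 4-byte char #3 = F1 B3 8A B6.
Offset 9: leading byte 0xEB = 11101011 → 3-byte char #4 = EB 84 84.
Offset 12: leading byte 0xE3 = 11100011 → 3-byte char #5 = E3 81 A0.
Offset 15: leading byte 0xDB = 11011011 → 2-byte char #6 = DB A1.
Leading byte 0xDB = 11011011 matches 110xxxxx → 2-byte sequence.
Byte 1: 0xDB = 11011011, payload 11011 (5 bits).
Byte 2: 0xA1 = 10100001 (10xxxxxx ✓), payload 100001.
Concatenate: 11011100001 = 0x6E1 (11 bits → U+06E1).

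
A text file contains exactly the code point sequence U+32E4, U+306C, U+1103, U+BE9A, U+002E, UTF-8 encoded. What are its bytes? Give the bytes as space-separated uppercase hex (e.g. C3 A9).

E3 8B A4 E3 81 AC E1 84 83 EB BA 9A 2E

U+32E4: 3-byte form → E3 8B A4.
U+306C: 3-byte form → E3 81 AC.
U+1103: 3-byte form → E1 84 83.
U+BE9A: 3-byte form → EB BA 9A.
U+002E: 1-byte form → 2E.
Concatenated (13 bytes): E3 8B A4 E3 81 AC E1 84 83 EB BA 9A 2E.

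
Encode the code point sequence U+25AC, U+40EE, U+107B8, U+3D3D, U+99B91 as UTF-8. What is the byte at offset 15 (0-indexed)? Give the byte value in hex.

0xAE

U+25AC → 3-byte form E2 96 AC at offsets 0–2.
U+40EE → 3-byte form E4 83 AE at offsets 3–5.
U+107B8 → 4-byte form F0 90 9E B8 at offsets 6–9.
U+3D3D → 3-byte form E3 B4 BD at offsets 10–12.
U+99B91 → 4-byte form F2 99 AE 91 at offsets 13–16.
Offset 15 falls in char 5's range; it's byte 3 of F2 99 AE 91 = 0xAE.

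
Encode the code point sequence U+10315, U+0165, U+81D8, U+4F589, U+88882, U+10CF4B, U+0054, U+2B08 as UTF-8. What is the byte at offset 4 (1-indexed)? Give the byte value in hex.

1-indexed offset 4 is 0-indexed offset 3.
U+10315 → 4-byte form F0 90 8C 95 at offsets 0–3.
Offset 3 falls in char 1's range; it's byte 4 of F0 90 8C 95 = 0x95.

0x95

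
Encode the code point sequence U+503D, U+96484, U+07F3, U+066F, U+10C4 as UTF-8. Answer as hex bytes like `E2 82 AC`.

E5 80 BD F2 96 92 84 DF B3 D9 AF E1 83 84

U+503D: 3-byte form → E5 80 BD.
U+96484: 4-byte form → F2 96 92 84.
U+07F3: 2-byte form → DF B3.
U+066F: 2-byte form → D9 AF.
U+10C4: 3-byte form → E1 83 84.
Concatenated (14 bytes): E5 80 BD F2 96 92 84 DF B3 D9 AF E1 83 84.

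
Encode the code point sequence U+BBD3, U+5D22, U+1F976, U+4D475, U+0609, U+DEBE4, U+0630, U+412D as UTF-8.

U+BBD3: 3-byte form → EB AF 93.
U+5D22: 3-byte form → E5 B4 A2.
U+1F976: 4-byte form → F0 9F A5 B6.
U+4D475: 4-byte form → F1 8D 91 B5.
U+0609: 2-byte form → D8 89.
U+DEBE4: 4-byte form → F3 9E AF A4.
U+0630: 2-byte form → D8 B0.
U+412D: 3-byte form → E4 84 AD.
Concatenated (25 bytes): EB AF 93 E5 B4 A2 F0 9F A5 B6 F1 8D 91 B5 D8 89 F3 9E AF A4 D8 B0 E4 84 AD.

EB AF 93 E5 B4 A2 F0 9F A5 B6 F1 8D 91 B5 D8 89 F3 9E AF A4 D8 B0 E4 84 AD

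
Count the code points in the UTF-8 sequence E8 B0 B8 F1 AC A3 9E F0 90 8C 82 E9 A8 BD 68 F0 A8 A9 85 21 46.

8

Byte at offset 0: 0xE8 = 11101000 → 3-byte char (#1). Advance 3.
Byte at offset 3: 0xF1 = 11110001 → 4-byte char (#2). Advance 4.
Byte at offset 7: 0xF0 = 11110000 → 4-byte char (#3). Advance 4.
Byte at offset 11: 0xE9 = 11101001 → 3-byte char (#4). Advance 3.
Byte at offset 14: 0x68 = 01101000 → 1-byte char (#5). Advance 1.
Byte at offset 15: 0xF0 = 11110000 → 4-byte char (#6). Advance 4.
Byte at offset 19: 0x21 = 00100001 → 1-byte char (#7). Advance 1.
Byte at offset 20: 0x46 = 01000110 → 1-byte char (#8). Advance 1.
Reached end at offset 21 after 8 code points.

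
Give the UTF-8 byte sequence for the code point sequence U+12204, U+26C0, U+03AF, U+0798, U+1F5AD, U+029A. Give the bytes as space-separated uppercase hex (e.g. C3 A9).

F0 92 88 84 E2 9B 80 CE AF DE 98 F0 9F 96 AD CA 9A

U+12204: 4-byte form → F0 92 88 84.
U+26C0: 3-byte form → E2 9B 80.
U+03AF: 2-byte form → CE AF.
U+0798: 2-byte form → DE 98.
U+1F5AD: 4-byte form → F0 9F 96 AD.
U+029A: 2-byte form → CA 9A.
Concatenated (17 bytes): F0 92 88 84 E2 9B 80 CE AF DE 98 F0 9F 96 AD CA 9A.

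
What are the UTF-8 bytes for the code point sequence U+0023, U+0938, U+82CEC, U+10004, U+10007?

23 E0 A4 B8 F2 82 B3 AC F0 90 80 84 F0 90 80 87

U+0023: 1-byte form → 23.
U+0938: 3-byte form → E0 A4 B8.
U+82CEC: 4-byte form → F2 82 B3 AC.
U+10004: 4-byte form → F0 90 80 84.
U+10007: 4-byte form → F0 90 80 87.
Concatenated (16 bytes): 23 E0 A4 B8 F2 82 B3 AC F0 90 80 84 F0 90 80 87.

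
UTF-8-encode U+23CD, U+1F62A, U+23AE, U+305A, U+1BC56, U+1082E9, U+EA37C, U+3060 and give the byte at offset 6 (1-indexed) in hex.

1-indexed offset 6 is 0-indexed offset 5.
U+23CD → 3-byte form E2 8F 8D at offsets 0–2.
U+1F62A → 4-byte form F0 9F 98 AA at offsets 3–6.
Offset 5 falls in char 2's range; it's byte 3 of F0 9F 98 AA = 0x98.

0x98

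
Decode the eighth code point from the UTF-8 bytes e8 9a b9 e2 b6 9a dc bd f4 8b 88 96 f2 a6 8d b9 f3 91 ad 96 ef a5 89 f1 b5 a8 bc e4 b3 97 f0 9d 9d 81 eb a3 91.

U+75A3C

Offset 0: leading byte 0xE8 = 11101000 → 3-byte char #1 = E8 9A B9.
Offset 3: leading byte 0xE2 = 11100010 → 3-byte char #2 = E2 B6 9A.
Offset 6: leading byte 0xDC = 11011100 → 2-byte char #3 = DC BD.
Offset 8: leading byte 0xF4 = 11110100 → 4-byte char #4 = F4 8B 88 96.
Offset 12: leading byte 0xF2 = 11110010 → 4-byte char #5 = F2 A6 8D B9.
Offset 16: leading byte 0xF3 = 11110011 → 4-byte char #6 = F3 91 AD 96.
Offset 20: leading byte 0xEF = 11101111 → 3-byte char #7 = EF A5 89.
Offset 23: leading byte 0xF1 = 11110001 → 4-byte char #8 = F1 B5 A8 BC.
Leading byte 0xF1 = 11110001 matches 11110xxx → 4-byte sequence.
Byte 1: 0xF1 = 11110001, payload 001 (3 bits).
Byte 2: 0xB5 = 10110101 (10xxxxxx ✓), payload 110101.
Byte 3: 0xA8 = 10101000 (10xxxxxx ✓), payload 101000.
Byte 4: 0xBC = 10111100 (10xxxxxx ✓), payload 111100.
Concatenate: 001110101101000111100 = 0x75A3C (21 bits → U+75A3C).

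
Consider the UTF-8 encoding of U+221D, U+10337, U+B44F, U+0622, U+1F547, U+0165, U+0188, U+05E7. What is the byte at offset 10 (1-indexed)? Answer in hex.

1-indexed offset 10 is 0-indexed offset 9.
U+221D → 3-byte form E2 88 9D at offsets 0–2.
U+10337 → 4-byte form F0 90 8C B7 at offsets 3–6.
U+B44F → 3-byte form EB 91 8F at offsets 7–9.
Offset 9 falls in char 3's range; it's byte 3 of EB 91 8F = 0x8F.

0x8F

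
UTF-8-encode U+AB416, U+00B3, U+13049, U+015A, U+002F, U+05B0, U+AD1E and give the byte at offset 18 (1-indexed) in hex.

1-indexed offset 18 is 0-indexed offset 17.
U+AB416 → 4-byte form F2 AB 90 96 at offsets 0–3.
U+00B3 → 2-byte form C2 B3 at offsets 4–5.
U+13049 → 4-byte form F0 93 81 89 at offsets 6–9.
U+015A → 2-byte form C5 9A at offsets 10–11.
U+002F → 1-byte form 2F at offsets 12–12.
U+05B0 → 2-byte form D6 B0 at offsets 13–14.
U+AD1E → 3-byte form EA B4 9E at offsets 15–17.
Offset 17 falls in char 7's range; it's byte 3 of EA B4 9E = 0x9E.

0x9E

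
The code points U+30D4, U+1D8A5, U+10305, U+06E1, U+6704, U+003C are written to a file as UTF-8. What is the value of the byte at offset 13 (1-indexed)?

0xA1

1-indexed offset 13 is 0-indexed offset 12.
U+30D4 → 3-byte form E3 83 94 at offsets 0–2.
U+1D8A5 → 4-byte form F0 9D A2 A5 at offsets 3–6.
U+10305 → 4-byte form F0 90 8C 85 at offsets 7–10.
U+06E1 → 2-byte form DB A1 at offsets 11–12.
Offset 12 falls in char 4's range; it's byte 2 of DB A1 = 0xA1.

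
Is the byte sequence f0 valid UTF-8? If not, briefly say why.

Leading byte 0xF0 = 11110000 → 4-byte form, but only 1 byte is present.

invalid (sequence truncated)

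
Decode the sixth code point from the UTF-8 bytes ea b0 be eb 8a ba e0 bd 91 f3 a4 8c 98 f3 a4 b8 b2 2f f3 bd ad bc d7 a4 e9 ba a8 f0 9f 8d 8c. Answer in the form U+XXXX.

Offset 0: leading byte 0xEA = 11101010 → 3-byte char #1 = EA B0 BE.
Offset 3: leading byte 0xEB = 11101011 → 3-byte char #2 = EB 8A BA.
Offset 6: leading byte 0xE0 = 11100000 → 3-byte char #3 = E0 BD 91.
Offset 9: leading byte 0xF3 = 11110011 → 4-byte char #4 = F3 A4 8C 98.
Offset 13: leading byte 0xF3 = 11110011 → 4-byte char #5 = F3 A4 B8 B2.
Offset 17: leading byte 0x2F = 00101111 → 1-byte char #6 = 2F.
Leading byte 0x2F = 00101111 matches 0xxxxxxx → 1-byte sequence.
Byte 1: 0x2F = 00101111, payload 0101111 (7 bits).
Concatenate: 0101111 = 0x2F (7 bits → U+002F).

U+002F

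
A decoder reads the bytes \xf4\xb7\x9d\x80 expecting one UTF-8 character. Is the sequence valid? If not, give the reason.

Leading byte 0xF4 = 11110100 → 4-byte form.
Payload = 0x137740, which exceeds U+10FFFF, the maximum Unicode code point. (Leading bytes F5–FF, or F4 followed by ≥ 0x90, are invalid.)

invalid (encodes a value above U+10FFFF)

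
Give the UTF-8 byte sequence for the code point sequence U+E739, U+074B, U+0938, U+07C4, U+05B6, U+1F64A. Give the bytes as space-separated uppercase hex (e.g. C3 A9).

U+E739: 3-byte form → EE 9C B9.
U+074B: 2-byte form → DD 8B.
U+0938: 3-byte form → E0 A4 B8.
U+07C4: 2-byte form → DF 84.
U+05B6: 2-byte form → D6 B6.
U+1F64A: 4-byte form → F0 9F 99 8A.
Concatenated (16 bytes): EE 9C B9 DD 8B E0 A4 B8 DF 84 D6 B6 F0 9F 99 8A.

EE 9C B9 DD 8B E0 A4 B8 DF 84 D6 B6 F0 9F 99 8A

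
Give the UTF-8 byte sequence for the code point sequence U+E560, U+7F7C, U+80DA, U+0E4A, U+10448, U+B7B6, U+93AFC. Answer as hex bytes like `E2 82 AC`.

EE 95 A0 E7 BD BC E8 83 9A E0 B9 8A F0 90 91 88 EB 9E B6 F2 93 AB BC

U+E560: 3-byte form → EE 95 A0.
U+7F7C: 3-byte form → E7 BD BC.
U+80DA: 3-byte form → E8 83 9A.
U+0E4A: 3-byte form → E0 B9 8A.
U+10448: 4-byte form → F0 90 91 88.
U+B7B6: 3-byte form → EB 9E B6.
U+93AFC: 4-byte form → F2 93 AB BC.
Concatenated (23 bytes): EE 95 A0 E7 BD BC E8 83 9A E0 B9 8A F0 90 91 88 EB 9E B6 F2 93 AB BC.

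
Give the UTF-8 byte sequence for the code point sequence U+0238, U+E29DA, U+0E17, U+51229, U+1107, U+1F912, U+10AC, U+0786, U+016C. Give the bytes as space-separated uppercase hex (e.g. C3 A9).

C8 B8 F3 A2 A7 9A E0 B8 97 F1 91 88 A9 E1 84 87 F0 9F A4 92 E1 82 AC DE 86 C5 AC

U+0238: 2-byte form → C8 B8.
U+E29DA: 4-byte form → F3 A2 A7 9A.
U+0E17: 3-byte form → E0 B8 97.
U+51229: 4-byte form → F1 91 88 A9.
U+1107: 3-byte form → E1 84 87.
U+1F912: 4-byte form → F0 9F A4 92.
U+10AC: 3-byte form → E1 82 AC.
U+0786: 2-byte form → DE 86.
U+016C: 2-byte form → C5 AC.
Concatenated (27 bytes): C8 B8 F3 A2 A7 9A E0 B8 97 F1 91 88 A9 E1 84 87 F0 9F A4 92 E1 82 AC DE 86 C5 AC.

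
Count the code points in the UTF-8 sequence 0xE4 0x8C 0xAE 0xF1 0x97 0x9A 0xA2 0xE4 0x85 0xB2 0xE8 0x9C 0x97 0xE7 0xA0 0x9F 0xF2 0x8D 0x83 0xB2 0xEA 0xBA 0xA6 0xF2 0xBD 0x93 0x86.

Byte at offset 0: 0xE4 = 11100100 → 3-byte char (#1). Advance 3.
Byte at offset 3: 0xF1 = 11110001 → 4-byte char (#2). Advance 4.
Byte at offset 7: 0xE4 = 11100100 → 3-byte char (#3). Advance 3.
Byte at offset 10: 0xE8 = 11101000 → 3-byte char (#4). Advance 3.
Byte at offset 13: 0xE7 = 11100111 → 3-byte char (#5). Advance 3.
Byte at offset 16: 0xF2 = 11110010 → 4-byte char (#6). Advance 4.
Byte at offset 20: 0xEA = 11101010 → 3-byte char (#7). Advance 3.
Byte at offset 23: 0xF2 = 11110010 → 4-byte char (#8). Advance 4.
Reached end at offset 27 after 8 code points.

8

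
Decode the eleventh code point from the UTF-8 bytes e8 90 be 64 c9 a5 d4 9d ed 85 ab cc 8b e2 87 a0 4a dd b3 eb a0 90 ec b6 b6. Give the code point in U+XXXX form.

Offset 0: leading byte 0xE8 = 11101000 → 3-byte char #1 = E8 90 BE.
Offset 3: leading byte 0x64 = 01100100 → 1-byte char #2 = 64.
Offset 4: leading byte 0xC9 = 11001001 → 2-byte char #3 = C9 A5.
Offset 6: leading byte 0xD4 = 11010100 → 2-byte char #4 = D4 9D.
Offset 8: leading byte 0xED = 11101101 → 3-byte char #5 = ED 85 AB.
Offset 11: leading byte 0xCC = 11001100 → 2-byte char #6 = CC 8B.
Offset 13: leading byte 0xE2 = 11100010 → 3-byte char #7 = E2 87 A0.
Offset 16: leading byte 0x4A = 01001010 → 1-byte char #8 = 4A.
Offset 17: leading byte 0xDD = 11011101 → 2-byte char #9 = DD B3.
Offset 19: leading byte 0xEB = 11101011 → 3-byte char #10 = EB A0 90.
Offset 22: leading byte 0xEC = 11101100 → 3-byte char #11 = EC B6 B6.
Leading byte 0xEC = 11101100 matches 1110xxxx → 3-byte sequence.
Byte 1: 0xEC = 11101100, payload 1100 (4 bits).
Byte 2: 0xB6 = 10110110 (10xxxxxx ✓), payload 110110.
Byte 3: 0xB6 = 10110110 (10xxxxxx ✓), payload 110110.
Concatenate: 1100110110110110 = 0xCDB6 (16 bits → U+CDB6).

U+CDB6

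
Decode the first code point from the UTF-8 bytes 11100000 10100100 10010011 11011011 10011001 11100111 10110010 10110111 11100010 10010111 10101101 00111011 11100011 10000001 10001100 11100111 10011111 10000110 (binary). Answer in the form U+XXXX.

Offset 0: leading byte 0xE0 = 11100000 → 3-byte char #1 = E0 A4 93.
Leading byte 0xE0 = 11100000 matches 1110xxxx → 3-byte sequence.
Byte 1: 0xE0 = 11100000, payload 0000 (4 bits).
Byte 2: 0xA4 = 10100100 (10xxxxxx ✓), payload 100100.
Byte 3: 0x93 = 10010011 (10xxxxxx ✓), payload 010011.
Concatenate: 0000100100010011 = 0x913 (16 bits → U+0913).

U+0913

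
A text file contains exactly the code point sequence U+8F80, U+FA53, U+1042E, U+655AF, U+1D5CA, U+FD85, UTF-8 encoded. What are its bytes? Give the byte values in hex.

U+8F80: 3-byte form → E8 BE 80.
U+FA53: 3-byte form → EF A9 93.
U+1042E: 4-byte form → F0 90 90 AE.
U+655AF: 4-byte form → F1 A5 96 AF.
U+1D5CA: 4-byte form → F0 9D 97 8A.
U+FD85: 3-byte form → EF B6 85.
Concatenated (21 bytes): E8 BE 80 EF A9 93 F0 90 90 AE F1 A5 96 AF F0 9D 97 8A EF B6 85.

E8 BE 80 EF A9 93 F0 90 90 AE F1 A5 96 AF F0 9D 97 8A EF B6 85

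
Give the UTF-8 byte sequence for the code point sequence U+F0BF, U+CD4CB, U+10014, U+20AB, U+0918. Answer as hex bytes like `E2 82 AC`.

EF 82 BF F3 8D 93 8B F0 90 80 94 E2 82 AB E0 A4 98

U+F0BF: 3-byte form → EF 82 BF.
U+CD4CB: 4-byte form → F3 8D 93 8B.
U+10014: 4-byte form → F0 90 80 94.
U+20AB: 3-byte form → E2 82 AB.
U+0918: 3-byte form → E0 A4 98.
Concatenated (17 bytes): EF 82 BF F3 8D 93 8B F0 90 80 94 E2 82 AB E0 A4 98.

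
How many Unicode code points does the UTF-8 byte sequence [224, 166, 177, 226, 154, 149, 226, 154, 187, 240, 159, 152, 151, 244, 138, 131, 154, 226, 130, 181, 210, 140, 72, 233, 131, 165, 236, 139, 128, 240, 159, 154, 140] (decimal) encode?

Byte at offset 0: 0xE0 = 11100000 → 3-byte char (#1). Advance 3.
Byte at offset 3: 0xE2 = 11100010 → 3-byte char (#2). Advance 3.
Byte at offset 6: 0xE2 = 11100010 → 3-byte char (#3). Advance 3.
Byte at offset 9: 0xF0 = 11110000 → 4-byte char (#4). Advance 4.
Byte at offset 13: 0xF4 = 11110100 → 4-byte char (#5). Advance 4.
Byte at offset 17: 0xE2 = 11100010 → 3-byte char (#6). Advance 3.
Byte at offset 20: 0xD2 = 11010010 → 2-byte char (#7). Advance 2.
Byte at offset 22: 0x48 = 01001000 → 1-byte char (#8). Advance 1.
Byte at offset 23: 0xE9 = 11101001 → 3-byte char (#9). Advance 3.
Byte at offset 26: 0xEC = 11101100 → 3-byte char (#10). Advance 3.
Byte at offset 29: 0xF0 = 11110000 → 4-byte char (#11). Advance 4.
Reached end at offset 33 after 11 code points.

11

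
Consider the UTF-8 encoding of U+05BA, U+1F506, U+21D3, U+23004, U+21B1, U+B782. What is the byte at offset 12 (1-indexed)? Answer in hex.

1-indexed offset 12 is 0-indexed offset 11.
U+05BA → 2-byte form D6 BA at offsets 0–1.
U+1F506 → 4-byte form F0 9F 94 86 at offsets 2–5.
U+21D3 → 3-byte form E2 87 93 at offsets 6–8.
U+23004 → 4-byte form F0 A3 80 84 at offsets 9–12.
Offset 11 falls in char 4's range; it's byte 3 of F0 A3 80 84 = 0x80.

0x80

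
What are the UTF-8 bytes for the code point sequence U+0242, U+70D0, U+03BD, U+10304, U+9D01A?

U+0242: 2-byte form → C9 82.
U+70D0: 3-byte form → E7 83 90.
U+03BD: 2-byte form → CE BD.
U+10304: 4-byte form → F0 90 8C 84.
U+9D01A: 4-byte form → F2 9D 80 9A.
Concatenated (15 bytes): C9 82 E7 83 90 CE BD F0 90 8C 84 F2 9D 80 9A.

C9 82 E7 83 90 CE BD F0 90 8C 84 F2 9D 80 9A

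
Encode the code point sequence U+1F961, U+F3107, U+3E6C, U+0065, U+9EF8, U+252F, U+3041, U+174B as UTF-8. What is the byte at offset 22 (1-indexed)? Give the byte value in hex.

0xE1

1-indexed offset 22 is 0-indexed offset 21.
U+1F961 → 4-byte form F0 9F A5 A1 at offsets 0–3.
U+F3107 → 4-byte form F3 B3 84 87 at offsets 4–7.
U+3E6C → 3-byte form E3 B9 AC at offsets 8–10.
U+0065 → 1-byte form 65 at offsets 11–11.
U+9EF8 → 3-byte form E9 BB B8 at offsets 12–14.
U+252F → 3-byte form E2 94 AF at offsets 15–17.
U+3041 → 3-byte form E3 81 81 at offsets 18–20.
U+174B → 3-byte form E1 9D 8B at offsets 21–23.
Offset 21 falls in char 8's range; it's byte 1 of E1 9D 8B = 0xE1.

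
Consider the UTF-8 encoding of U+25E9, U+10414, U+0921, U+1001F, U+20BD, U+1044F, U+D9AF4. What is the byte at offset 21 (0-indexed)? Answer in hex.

U+25E9 → 3-byte form E2 97 A9 at offsets 0–2.
U+10414 → 4-byte form F0 90 90 94 at offsets 3–6.
U+0921 → 3-byte form E0 A4 A1 at offsets 7–9.
U+1001F → 4-byte form F0 90 80 9F at offsets 10–13.
U+20BD → 3-byte form E2 82 BD at offsets 14–16.
U+1044F → 4-byte form F0 90 91 8F at offsets 17–20.
U+D9AF4 → 4-byte form F3 99 AB B4 at offsets 21–24.
Offset 21 falls in char 7's range; it's byte 1 of F3 99 AB B4 = 0xF3.

0xF3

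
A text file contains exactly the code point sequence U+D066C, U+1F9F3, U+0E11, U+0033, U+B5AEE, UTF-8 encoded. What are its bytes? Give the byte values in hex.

U+D066C: 4-byte form → F3 90 99 AC.
U+1F9F3: 4-byte form → F0 9F A7 B3.
U+0E11: 3-byte form → E0 B8 91.
U+0033: 1-byte form → 33.
U+B5AEE: 4-byte form → F2 B5 AB AE.
Concatenated (16 bytes): F3 90 99 AC F0 9F A7 B3 E0 B8 91 33 F2 B5 AB AE.

F3 90 99 AC F0 9F A7 B3 E0 B8 91 33 F2 B5 AB AE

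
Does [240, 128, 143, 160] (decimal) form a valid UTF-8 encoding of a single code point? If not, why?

Leading byte 0xF0 = 11110000 → 4-byte form.
Continuation bytes all match 10xxxxxx. Payload decodes to 0x3E0.
But 0x3E0 < 0x10000, the minimum for a 4-byte sequence — this is an overlong encoding.

invalid (overlong encoding)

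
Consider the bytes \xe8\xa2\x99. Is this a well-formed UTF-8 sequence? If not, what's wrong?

valid

Leading byte 0xE8 = 11101000 → 3-byte form.
Continuation bytes 0xA2=10100010, 0x99=10011001 all match 10xxxxxx.
Decoded value 0x8899 is ≥ 0x800 (shortest form) and not a surrogate.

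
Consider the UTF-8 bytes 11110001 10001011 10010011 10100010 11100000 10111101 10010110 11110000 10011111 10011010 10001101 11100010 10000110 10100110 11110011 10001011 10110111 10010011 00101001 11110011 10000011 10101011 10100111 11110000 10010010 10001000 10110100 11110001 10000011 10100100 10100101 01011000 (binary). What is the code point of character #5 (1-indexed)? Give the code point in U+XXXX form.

Offset 0: leading byte 0xF1 = 11110001 → 4-byte char #1 = F1 8B 93 A2.
Offset 4: leading byte 0xE0 = 11100000 → 3-byte char #2 = E0 BD 96.
Offset 7: leading byte 0xF0 = 11110000 → 4-byte char #3 = F0 9F 9A 8D.
Offset 11: leading byte 0xE2 = 11100010 → 3-byte char #4 = E2 86 A6.
Offset 14: leading byte 0xF3 = 11110011 → 4-byte char #5 = F3 8B B7 93.
Leading byte 0xF3 = 11110011 matches 11110xxx → 4-byte sequence.
Byte 1: 0xF3 = 11110011, payload 011 (3 bits).
Byte 2: 0x8B = 10001011 (10xxxxxx ✓), payload 001011.
Byte 3: 0xB7 = 10110111 (10xxxxxx ✓), payload 110111.
Byte 4: 0x93 = 10010011 (10xxxxxx ✓), payload 010011.
Concatenate: 011001011110111010011 = 0xCBDD3 (21 bits → U+CBDD3).

U+CBDD3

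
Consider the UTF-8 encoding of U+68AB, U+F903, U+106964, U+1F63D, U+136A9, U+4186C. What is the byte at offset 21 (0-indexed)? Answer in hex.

0xAC

U+68AB → 3-byte form E6 A2 AB at offsets 0–2.
U+F903 → 3-byte form EF A4 83 at offsets 3–5.
U+106964 → 4-byte form F4 86 A5 A4 at offsets 6–9.
U+1F63D → 4-byte form F0 9F 98 BD at offsets 10–13.
U+136A9 → 4-byte form F0 93 9A A9 at offsets 14–17.
U+4186C → 4-byte form F1 81 A1 AC at offsets 18–21.
Offset 21 falls in char 6's range; it's byte 4 of F1 81 A1 AC = 0xAC.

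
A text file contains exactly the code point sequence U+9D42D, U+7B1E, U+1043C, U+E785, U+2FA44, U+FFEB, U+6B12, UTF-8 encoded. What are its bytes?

U+9D42D: 4-byte form → F2 9D 90 AD.
U+7B1E: 3-byte form → E7 AC 9E.
U+1043C: 4-byte form → F0 90 90 BC.
U+E785: 3-byte form → EE 9E 85.
U+2FA44: 4-byte form → F0 AF A9 84.
U+FFEB: 3-byte form → EF BF AB.
U+6B12: 3-byte form → E6 AC 92.
Concatenated (24 bytes): F2 9D 90 AD E7 AC 9E F0 90 90 BC EE 9E 85 F0 AF A9 84 EF BF AB E6 AC 92.

F2 9D 90 AD E7 AC 9E F0 90 90 BC EE 9E 85 F0 AF A9 84 EF BF AB E6 AC 92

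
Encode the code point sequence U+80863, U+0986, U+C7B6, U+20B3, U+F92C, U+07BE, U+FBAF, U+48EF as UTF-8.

U+80863: 4-byte form → F2 80 A1 A3.
U+0986: 3-byte form → E0 A6 86.
U+C7B6: 3-byte form → EC 9E B6.
U+20B3: 3-byte form → E2 82 B3.
U+F92C: 3-byte form → EF A4 AC.
U+07BE: 2-byte form → DE BE.
U+FBAF: 3-byte form → EF AE AF.
U+48EF: 3-byte form → E4 A3 AF.
Concatenated (24 bytes): F2 80 A1 A3 E0 A6 86 EC 9E B6 E2 82 B3 EF A4 AC DE BE EF AE AF E4 A3 AF.

F2 80 A1 A3 E0 A6 86 EC 9E B6 E2 82 B3 EF A4 AC DE BE EF AE AF E4 A3 AF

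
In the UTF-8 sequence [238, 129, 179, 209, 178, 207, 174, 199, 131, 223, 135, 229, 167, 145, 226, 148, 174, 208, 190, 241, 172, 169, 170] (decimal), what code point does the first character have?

Offset 0: leading byte 0xEE = 11101110 → 3-byte char #1 = EE 81 B3.
Leading byte 0xEE = 11101110 matches 1110xxxx → 3-byte sequence.
Byte 1: 0xEE = 11101110, payload 1110 (4 bits).
Byte 2: 0x81 = 10000001 (10xxxxxx ✓), payload 000001.
Byte 3: 0xB3 = 10110011 (10xxxxxx ✓), payload 110011.
Concatenate: 1110000001110011 = 0xE073 (16 bits → U+E073).

U+E073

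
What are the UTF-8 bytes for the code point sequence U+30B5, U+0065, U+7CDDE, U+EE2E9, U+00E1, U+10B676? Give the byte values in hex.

U+30B5: 3-byte form → E3 82 B5.
U+0065: 1-byte form → 65.
U+7CDDE: 4-byte form → F1 BC B7 9E.
U+EE2E9: 4-byte form → F3 AE 8B A9.
U+00E1: 2-byte form → C3 A1.
U+10B676: 4-byte form → F4 8B 99 B6.
Concatenated (18 bytes): E3 82 B5 65 F1 BC B7 9E F3 AE 8B A9 C3 A1 F4 8B 99 B6.

E3 82 B5 65 F1 BC B7 9E F3 AE 8B A9 C3 A1 F4 8B 99 B6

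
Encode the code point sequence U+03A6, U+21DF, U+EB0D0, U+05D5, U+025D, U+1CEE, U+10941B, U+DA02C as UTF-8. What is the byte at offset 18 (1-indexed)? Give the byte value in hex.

0x89

1-indexed offset 18 is 0-indexed offset 17.
U+03A6 → 2-byte form CE A6 at offsets 0–1.
U+21DF → 3-byte form E2 87 9F at offsets 2–4.
U+EB0D0 → 4-byte form F3 AB 83 90 at offsets 5–8.
U+05D5 → 2-byte form D7 95 at offsets 9–10.
U+025D → 2-byte form C9 9D at offsets 11–12.
U+1CEE → 3-byte form E1 B3 AE at offsets 13–15.
U+10941B → 4-byte form F4 89 90 9B at offsets 16–19.
Offset 17 falls in char 7's range; it's byte 2 of F4 89 90 9B = 0x89.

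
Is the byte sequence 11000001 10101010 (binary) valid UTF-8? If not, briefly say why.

Leading byte 0xC1 = 11000001 → 2-byte form.
Continuation bytes all match 10xxxxxx. Payload decodes to 0x6A.
But 0x6A < 0x80, the minimum for a 2-byte sequence — this is an overlong encoding.

invalid (overlong encoding)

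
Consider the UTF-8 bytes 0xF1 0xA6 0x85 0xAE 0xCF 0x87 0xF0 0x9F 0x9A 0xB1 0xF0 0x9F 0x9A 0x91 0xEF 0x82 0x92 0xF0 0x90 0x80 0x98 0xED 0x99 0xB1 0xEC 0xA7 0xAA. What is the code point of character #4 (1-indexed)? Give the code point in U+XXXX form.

Offset 0: leading byte 0xF1 = 11110001 → 4-byte char #1 = F1 A6 85 AE.
Offset 4: leading byte 0xCF = 11001111 → 2-byte char #2 = CF 87.
Offset 6: leading byte 0xF0 = 11110000 → 4-byte char #3 = F0 9F 9A B1.
Offset 10: leading byte 0xF0 = 11110000 → 4-byte char #4 = F0 9F 9A 91.
Leading byte 0xF0 = 11110000 matches 11110xxx → 4-byte sequence.
Byte 1: 0xF0 = 11110000, payload 000 (3 bits).
Byte 2: 0x9F = 10011111 (10xxxxxx ✓), payload 011111.
Byte 3: 0x9A = 10011010 (10xxxxxx ✓), payload 011010.
Byte 4: 0x91 = 10010001 (10xxxxxx ✓), payload 010001.
Concatenate: 000011111011010010001 = 0x1F691 (21 bits → U+1F691).

U+1F691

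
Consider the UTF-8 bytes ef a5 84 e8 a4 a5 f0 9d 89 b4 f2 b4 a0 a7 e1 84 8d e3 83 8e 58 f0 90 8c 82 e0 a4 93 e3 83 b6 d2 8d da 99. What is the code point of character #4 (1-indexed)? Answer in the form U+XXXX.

Offset 0: leading byte 0xEF = 11101111 → 3-byte char #1 = EF A5 84.
Offset 3: leading byte 0xE8 = 11101000 → 3-byte char #2 = E8 A4 A5.
Offset 6: leading byte 0xF0 = 11110000 → 4-byte char #3 = F0 9D 89 B4.
Offset 10: leading byte 0xF2 = 11110010 → 4-byte char #4 = F2 B4 A0 A7.
Leading byte 0xF2 = 11110010 matches 11110xxx → 4-byte sequence.
Byte 1: 0xF2 = 11110010, payload 010 (3 bits).
Byte 2: 0xB4 = 10110100 (10xxxxxx ✓), payload 110100.
Byte 3: 0xA0 = 10100000 (10xxxxxx ✓), payload 100000.
Byte 4: 0xA7 = 10100111 (10xxxxxx ✓), payload 100111.
Concatenate: 010110100100000100111 = 0xB4827 (21 bits → U+B4827).

U+B4827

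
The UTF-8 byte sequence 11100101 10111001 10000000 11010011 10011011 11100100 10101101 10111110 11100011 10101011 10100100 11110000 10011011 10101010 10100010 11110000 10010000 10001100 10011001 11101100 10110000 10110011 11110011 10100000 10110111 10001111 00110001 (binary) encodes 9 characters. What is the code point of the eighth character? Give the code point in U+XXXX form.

U+E0DCF

Offset 0: leading byte 0xE5 = 11100101 → 3-byte char #1 = E5 B9 80.
Offset 3: leading byte 0xD3 = 11010011 → 2-byte char #2 = D3 9B.
Offset 5: leading byte 0xE4 = 11100100 → 3-byte char #3 = E4 AD BE.
Offset 8: leading byte 0xE3 = 11100011 → 3-byte char #4 = E3 AB A4.
Offset 11: leading byte 0xF0 = 11110000 → 4-byte char #5 = F0 9B AA A2.
Offset 15: leading byte 0xF0 = 11110000 → 4-byte char #6 = F0 90 8C 99.
Offset 19: leading byte 0xEC = 11101100 → 3-byte char #7 = EC B0 B3.
Offset 22: leading byte 0xF3 = 11110011 → 4-byte char #8 = F3 A0 B7 8F.
Leading byte 0xF3 = 11110011 matches 11110xxx → 4-byte sequence.
Byte 1: 0xF3 = 11110011, payload 011 (3 bits).
Byte 2: 0xA0 = 10100000 (10xxxxxx ✓), payload 100000.
Byte 3: 0xB7 = 10110111 (10xxxxxx ✓), payload 110111.
Byte 4: 0x8F = 10001111 (10xxxxxx ✓), payload 001111.
Concatenate: 011100000110111001111 = 0xE0DCF (21 bits → U+E0DCF).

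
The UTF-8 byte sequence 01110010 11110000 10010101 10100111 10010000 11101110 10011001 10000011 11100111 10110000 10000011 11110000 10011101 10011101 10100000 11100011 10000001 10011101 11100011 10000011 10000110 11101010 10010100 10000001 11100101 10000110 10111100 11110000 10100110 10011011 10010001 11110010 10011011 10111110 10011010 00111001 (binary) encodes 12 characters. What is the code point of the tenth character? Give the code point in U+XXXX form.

U+266D1

Offset 0: leading byte 0x72 = 01110010 → 1-byte char #1 = 72.
Offset 1: leading byte 0xF0 = 11110000 → 4-byte char #2 = F0 95 A7 90.
Offset 5: leading byte 0xEE = 11101110 → 3-byte char #3 = EE 99 83.
Offset 8: leading byte 0xE7 = 11100111 → 3-byte char #4 = E7 B0 83.
Offset 11: leading byte 0xF0 = 11110000 → 4-byte char #5 = F0 9D 9D A0.
Offset 15: leading byte 0xE3 = 11100011 → 3-byte char #6 = E3 81 9D.
Offset 18: leading byte 0xE3 = 11100011 → 3-byte char #7 = E3 83 86.
Offset 21: leading byte 0xEA = 11101010 → 3-byte char #8 = EA 94 81.
Offset 24: leading byte 0xE5 = 11100101 → 3-byte char #9 = E5 86 BC.
Offset 27: leading byte 0xF0 = 11110000 → 4-byte char #10 = F0 A6 9B 91.
Leading byte 0xF0 = 11110000 matches 11110xxx → 4-byte sequence.
Byte 1: 0xF0 = 11110000, payload 000 (3 bits).
Byte 2: 0xA6 = 10100110 (10xxxxxx ✓), payload 100110.
Byte 3: 0x9B = 10011011 (10xxxxxx ✓), payload 011011.
Byte 4: 0x91 = 10010001 (10xxxxxx ✓), payload 010001.
Concatenate: 000100110011011010001 = 0x266D1 (21 bits → U+266D1).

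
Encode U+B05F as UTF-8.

U+B05F = 0xB05F = 45151 decimal. In range U+0800–U+FFFF → 3-byte form: 1110xxxx 10xxxxxx 10xxxxxx.
Binary (16 bits): 1011000001011111.
Split 4+6+6: 1011 | 000001 | 011111.
Byte 1: 11101011 = 0xEB.
Byte 2: 10000001 = 0x81.
Byte 3: 10011111 = 0x9F.

EB 81 9F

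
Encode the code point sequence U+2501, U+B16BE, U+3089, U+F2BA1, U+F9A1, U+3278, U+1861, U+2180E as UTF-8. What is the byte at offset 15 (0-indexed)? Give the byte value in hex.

U+2501 → 3-byte form E2 94 81 at offsets 0–2.
U+B16BE → 4-byte form F2 B1 9A BE at offsets 3–6.
U+3089 → 3-byte form E3 82 89 at offsets 7–9.
U+F2BA1 → 4-byte form F3 B2 AE A1 at offsets 10–13.
U+F9A1 → 3-byte form EF A6 A1 at offsets 14–16.
Offset 15 falls in char 5's range; it's byte 2 of EF A6 A1 = 0xA6.

0xA6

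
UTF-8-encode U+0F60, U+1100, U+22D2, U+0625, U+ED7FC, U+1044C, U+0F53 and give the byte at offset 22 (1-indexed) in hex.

1-indexed offset 22 is 0-indexed offset 21.
U+0F60 → 3-byte form E0 BD A0 at offsets 0–2.
U+1100 → 3-byte form E1 84 80 at offsets 3–5.
U+22D2 → 3-byte form E2 8B 92 at offsets 6–8.
U+0625 → 2-byte form D8 A5 at offsets 9–10.
U+ED7FC → 4-byte form F3 AD 9F BC at offsets 11–14.
U+1044C → 4-byte form F0 90 91 8C at offsets 15–18.
U+0F53 → 3-byte form E0 BD 93 at offsets 19–21.
Offset 21 falls in char 7's range; it's byte 3 of E0 BD 93 = 0x93.

0x93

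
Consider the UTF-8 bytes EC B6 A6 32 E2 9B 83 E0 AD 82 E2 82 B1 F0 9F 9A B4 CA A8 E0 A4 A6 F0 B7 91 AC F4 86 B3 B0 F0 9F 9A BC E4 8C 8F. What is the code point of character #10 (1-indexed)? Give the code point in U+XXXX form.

U+106CF0

Offset 0: leading byte 0xEC = 11101100 → 3-byte char #1 = EC B6 A6.
Offset 3: leading byte 0x32 = 00110010 → 1-byte char #2 = 32.
Offset 4: leading byte 0xE2 = 11100010 → 3-byte char #3 = E2 9B 83.
Offset 7: leading byte 0xE0 = 11100000 → 3-byte char #4 = E0 AD 82.
Offset 10: leading byte 0xE2 = 11100010 → 3-byte char #5 = E2 82 B1.
Offset 13: leading byte 0xF0 = 11110000 → 4-byte char #6 = F0 9F 9A B4.
Offset 17: leading byte 0xCA = 11001010 → 2-byte char #7 = CA A8.
Offset 19: leading byte 0xE0 = 11100000 → 3-byte char #8 = E0 A4 A6.
Offset 22: leading byte 0xF0 = 11110000 → 4-byte char #9 = F0 B7 91 AC.
Offset 26: leading byte 0xF4 = 11110100 → 4-byte char #10 = F4 86 B3 B0.
Leading byte 0xF4 = 11110100 matches 11110xxx → 4-byte sequence.
Byte 1: 0xF4 = 11110100, payload 100 (3 bits).
Byte 2: 0x86 = 10000110 (10xxxxxx ✓), payload 000110.
Byte 3: 0xB3 = 10110011 (10xxxxxx ✓), payload 110011.
Byte 4: 0xB0 = 10110000 (10xxxxxx ✓), payload 110000.
Concatenate: 100000110110011110000 = 0x106CF0 (21 bits → U+106CF0).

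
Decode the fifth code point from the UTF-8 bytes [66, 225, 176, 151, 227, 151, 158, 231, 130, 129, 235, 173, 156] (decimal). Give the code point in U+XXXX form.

Offset 0: leading byte 0x42 = 01000010 → 1-byte char #1 = 42.
Offset 1: leading byte 0xE1 = 11100001 → 3-byte char #2 = E1 B0 97.
Offset 4: leading byte 0xE3 = 11100011 → 3-byte char #3 = E3 97 9E.
Offset 7: leading byte 0xE7 = 11100111 → 3-byte char #4 = E7 82 81.
Offset 10: leading byte 0xEB = 11101011 → 3-byte char #5 = EB AD 9C.
Leading byte 0xEB = 11101011 matches 1110xxxx → 3-byte sequence.
Byte 1: 0xEB = 11101011, payload 1011 (4 bits).
Byte 2: 0xAD = 10101101 (10xxxxxx ✓), payload 101101.
Byte 3: 0x9C = 10011100 (10xxxxxx ✓), payload 011100.
Concatenate: 1011101101011100 = 0xBB5C (16 bits → U+BB5C).

U+BB5C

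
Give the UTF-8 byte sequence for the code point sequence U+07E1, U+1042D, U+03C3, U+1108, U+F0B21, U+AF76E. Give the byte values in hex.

U+07E1: 2-byte form → DF A1.
U+1042D: 4-byte form → F0 90 90 AD.
U+03C3: 2-byte form → CF 83.
U+1108: 3-byte form → E1 84 88.
U+F0B21: 4-byte form → F3 B0 AC A1.
U+AF76E: 4-byte form → F2 AF 9D AE.
Concatenated (19 bytes): DF A1 F0 90 90 AD CF 83 E1 84 88 F3 B0 AC A1 F2 AF 9D AE.

DF A1 F0 90 90 AD CF 83 E1 84 88 F3 B0 AC A1 F2 AF 9D AE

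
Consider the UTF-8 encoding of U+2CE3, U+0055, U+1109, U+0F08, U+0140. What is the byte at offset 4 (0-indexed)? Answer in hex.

0xE1

U+2CE3 → 3-byte form E2 B3 A3 at offsets 0–2.
U+0055 → 1-byte form 55 at offsets 3–3.
U+1109 → 3-byte form E1 84 89 at offsets 4–6.
Offset 4 falls in char 3's range; it's byte 1 of E1 84 89 = 0xE1.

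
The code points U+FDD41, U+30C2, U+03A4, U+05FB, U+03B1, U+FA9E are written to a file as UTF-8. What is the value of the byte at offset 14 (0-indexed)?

0xAA

U+FDD41 → 4-byte form F3 BD B5 81 at offsets 0–3.
U+30C2 → 3-byte form E3 83 82 at offsets 4–6.
U+03A4 → 2-byte form CE A4 at offsets 7–8.
U+05FB → 2-byte form D7 BB at offsets 9–10.
U+03B1 → 2-byte form CE B1 at offsets 11–12.
U+FA9E → 3-byte form EF AA 9E at offsets 13–15.
Offset 14 falls in char 6's range; it's byte 2 of EF AA 9E = 0xAA.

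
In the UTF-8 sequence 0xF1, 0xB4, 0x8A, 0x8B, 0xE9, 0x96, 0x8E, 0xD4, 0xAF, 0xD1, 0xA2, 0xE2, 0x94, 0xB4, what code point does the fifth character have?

U+2534

Offset 0: leading byte 0xF1 = 11110001 → 4-byte char #1 = F1 B4 8A 8B.
Offset 4: leading byte 0xE9 = 11101001 → 3-byte char #2 = E9 96 8E.
Offset 7: leading byte 0xD4 = 11010100 → 2-byte char #3 = D4 AF.
Offset 9: leading byte 0xD1 = 11010001 → 2-byte char #4 = D1 A2.
Offset 11: leading byte 0xE2 = 11100010 → 3-byte char #5 = E2 94 B4.
Leading byte 0xE2 = 11100010 matches 1110xxxx → 3-byte sequence.
Byte 1: 0xE2 = 11100010, payload 0010 (4 bits).
Byte 2: 0x94 = 10010100 (10xxxxxx ✓), payload 010100.
Byte 3: 0xB4 = 10110100 (10xxxxxx ✓), payload 110100.
Concatenate: 0010010100110100 = 0x2534 (16 bits → U+2534).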